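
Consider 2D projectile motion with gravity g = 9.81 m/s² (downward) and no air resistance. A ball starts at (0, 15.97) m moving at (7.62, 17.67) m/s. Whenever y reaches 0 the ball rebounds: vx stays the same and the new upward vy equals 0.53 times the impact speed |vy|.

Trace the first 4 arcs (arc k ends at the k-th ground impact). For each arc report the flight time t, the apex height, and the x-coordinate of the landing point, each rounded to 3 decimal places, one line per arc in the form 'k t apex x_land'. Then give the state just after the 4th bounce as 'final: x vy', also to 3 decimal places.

1 4.351 31.884 33.153
2 2.703 8.956 53.746
3 1.432 2.516 64.661
4 0.759 0.707 70.445
final: 70.445 1.974

Arc 1: start y=15.970, vy=17.670 → t=4.351, apex=31.884, x_land=33.153, impact vy=-25.011
  bounce: vy ← 0.53·25.011 = 13.256
Arc 2: start y=0.000, vy=13.256 → t=2.703, apex=8.956, x_land=53.746, impact vy=-13.256
  bounce: vy ← 0.53·13.256 = 7.026
Arc 3: start y=0.000, vy=7.026 → t=1.432, apex=2.516, x_land=64.661, impact vy=-7.026
  bounce: vy ← 0.53·7.026 = 3.724
Arc 4: start y=0.000, vy=3.724 → t=0.759, apex=0.707, x_land=70.445, impact vy=-3.724
  bounce: vy ← 0.53·3.724 = 1.974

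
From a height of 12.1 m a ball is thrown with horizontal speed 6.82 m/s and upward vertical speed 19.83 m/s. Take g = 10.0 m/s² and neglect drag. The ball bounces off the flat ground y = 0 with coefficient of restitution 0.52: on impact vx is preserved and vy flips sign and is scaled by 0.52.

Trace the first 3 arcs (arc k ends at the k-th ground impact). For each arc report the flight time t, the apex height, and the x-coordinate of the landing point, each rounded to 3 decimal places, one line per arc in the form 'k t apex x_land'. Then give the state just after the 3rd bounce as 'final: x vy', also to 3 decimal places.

Arc 1: start y=12.100, vy=19.830 → t=4.503, apex=31.761, x_land=30.713, impact vy=-25.204
  bounce: vy ← 0.52·25.204 = 13.106
Arc 2: start y=0.000, vy=13.106 → t=2.621, apex=8.588, x_land=48.590, impact vy=-13.106
  bounce: vy ← 0.52·13.106 = 6.815
Arc 3: start y=0.000, vy=6.815 → t=1.363, apex=2.322, x_land=57.885, impact vy=-6.815
  bounce: vy ← 0.52·6.815 = 3.544

1 4.503 31.761 30.713
2 2.621 8.588 48.590
3 1.363 2.322 57.885
final: 57.885 3.544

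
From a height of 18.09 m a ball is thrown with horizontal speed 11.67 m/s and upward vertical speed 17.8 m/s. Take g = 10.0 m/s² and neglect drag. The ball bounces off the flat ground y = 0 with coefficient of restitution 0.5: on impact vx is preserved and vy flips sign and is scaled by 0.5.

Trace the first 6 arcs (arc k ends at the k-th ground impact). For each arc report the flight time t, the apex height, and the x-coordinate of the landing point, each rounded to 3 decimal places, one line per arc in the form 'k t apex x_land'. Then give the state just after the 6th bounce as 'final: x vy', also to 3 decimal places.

1 4.385 33.932 51.174
2 2.605 8.483 81.575
3 1.303 2.121 96.776
4 0.651 0.530 104.376
5 0.326 0.133 108.176
6 0.163 0.033 110.076
final: 110.076 0.407

Arc 1: start y=18.090, vy=17.800 → t=4.385, apex=33.932, x_land=51.174, impact vy=-26.051
  bounce: vy ← 0.5·26.051 = 13.025
Arc 2: start y=0.000, vy=13.025 → t=2.605, apex=8.483, x_land=81.575, impact vy=-13.025
  bounce: vy ← 0.5·13.025 = 6.513
Arc 3: start y=0.000, vy=6.513 → t=1.303, apex=2.121, x_land=96.776, impact vy=-6.513
  bounce: vy ← 0.5·6.513 = 3.256
Arc 4: start y=0.000, vy=3.256 → t=0.651, apex=0.530, x_land=104.376, impact vy=-3.256
  bounce: vy ← 0.5·3.256 = 1.628
Arc 5: start y=0.000, vy=1.628 → t=0.326, apex=0.133, x_land=108.176, impact vy=-1.628
  bounce: vy ← 0.5·1.628 = 0.814
Arc 6: start y=0.000, vy=0.814 → t=0.163, apex=0.033, x_land=110.076, impact vy=-0.814
  bounce: vy ← 0.5·0.814 = 0.407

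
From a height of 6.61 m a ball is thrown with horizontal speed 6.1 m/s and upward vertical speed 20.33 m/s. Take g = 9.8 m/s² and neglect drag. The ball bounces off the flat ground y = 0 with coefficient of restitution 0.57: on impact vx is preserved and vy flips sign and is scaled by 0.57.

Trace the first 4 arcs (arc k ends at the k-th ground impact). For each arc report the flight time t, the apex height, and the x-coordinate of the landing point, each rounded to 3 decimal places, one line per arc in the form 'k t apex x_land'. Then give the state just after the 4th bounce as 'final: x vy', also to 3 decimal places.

1 4.452 27.697 27.157
2 2.710 8.999 43.690
3 1.545 2.924 53.114
4 0.881 0.950 58.486
final: 58.486 2.459

Arc 1: start y=6.610, vy=20.330 → t=4.452, apex=27.697, x_land=27.157, impact vy=-23.299
  bounce: vy ← 0.57·23.299 = 13.281
Arc 2: start y=0.000, vy=13.281 → t=2.710, apex=8.999, x_land=43.690, impact vy=-13.281
  bounce: vy ← 0.57·13.281 = 7.570
Arc 3: start y=0.000, vy=7.570 → t=1.545, apex=2.924, x_land=53.114, impact vy=-7.570
  bounce: vy ← 0.57·7.570 = 4.315
Arc 4: start y=0.000, vy=4.315 → t=0.881, apex=0.950, x_land=58.486, impact vy=-4.315
  bounce: vy ← 0.57·4.315 = 2.459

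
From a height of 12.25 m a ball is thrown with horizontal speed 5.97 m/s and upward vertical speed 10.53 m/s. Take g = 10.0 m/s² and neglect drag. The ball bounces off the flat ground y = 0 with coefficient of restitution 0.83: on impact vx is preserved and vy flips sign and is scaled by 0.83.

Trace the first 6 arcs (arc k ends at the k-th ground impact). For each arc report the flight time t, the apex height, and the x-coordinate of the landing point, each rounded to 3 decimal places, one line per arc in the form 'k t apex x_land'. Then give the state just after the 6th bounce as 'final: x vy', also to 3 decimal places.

Arc 1: start y=12.250, vy=10.530 → t=2.939, apex=17.794, x_land=17.549, impact vy=-18.865
  bounce: vy ← 0.83·18.865 = 15.658
Arc 2: start y=0.000, vy=15.658 → t=3.132, apex=12.258, x_land=36.244, impact vy=-15.658
  bounce: vy ← 0.83·15.658 = 12.996
Arc 3: start y=0.000, vy=12.996 → t=2.599, apex=8.445, x_land=51.761, impact vy=-12.996
  bounce: vy ← 0.83·12.996 = 10.787
Arc 4: start y=0.000, vy=10.787 → t=2.157, apex=5.818, x_land=64.641, impact vy=-10.787
  bounce: vy ← 0.83·10.787 = 8.953
Arc 5: start y=0.000, vy=8.953 → t=1.791, apex=4.008, x_land=75.330, impact vy=-8.953
  bounce: vy ← 0.83·8.953 = 7.431
Arc 6: start y=0.000, vy=7.431 → t=1.486, apex=2.761, x_land=84.203, impact vy=-7.431
  bounce: vy ← 0.83·7.431 = 6.168

1 2.939 17.794 17.549
2 3.132 12.258 36.244
3 2.599 8.445 51.761
4 2.157 5.818 64.641
5 1.791 4.008 75.330
6 1.486 2.761 84.203
final: 84.203 6.168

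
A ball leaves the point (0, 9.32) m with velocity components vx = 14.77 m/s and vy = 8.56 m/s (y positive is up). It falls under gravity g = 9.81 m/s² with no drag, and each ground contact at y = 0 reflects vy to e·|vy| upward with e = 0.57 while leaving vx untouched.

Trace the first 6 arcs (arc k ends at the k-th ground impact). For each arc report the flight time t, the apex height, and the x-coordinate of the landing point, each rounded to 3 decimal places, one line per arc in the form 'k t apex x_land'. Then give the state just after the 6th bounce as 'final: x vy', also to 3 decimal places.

1 2.504 13.055 36.984
2 1.860 4.241 64.453
3 1.060 1.378 80.111
4 0.604 0.448 89.036
5 0.344 0.145 94.123
6 0.196 0.047 97.022
final: 97.022 0.549

Arc 1: start y=9.320, vy=8.560 → t=2.504, apex=13.055, x_land=36.984, impact vy=-16.004
  bounce: vy ← 0.57·16.004 = 9.122
Arc 2: start y=0.000, vy=9.122 → t=1.860, apex=4.241, x_land=64.453, impact vy=-9.122
  bounce: vy ← 0.57·9.122 = 5.200
Arc 3: start y=0.000, vy=5.200 → t=1.060, apex=1.378, x_land=80.111, impact vy=-5.200
  bounce: vy ← 0.57·5.200 = 2.964
Arc 4: start y=0.000, vy=2.964 → t=0.604, apex=0.448, x_land=89.036, impact vy=-2.964
  bounce: vy ← 0.57·2.964 = 1.689
Arc 5: start y=0.000, vy=1.689 → t=0.344, apex=0.145, x_land=94.123, impact vy=-1.689
  bounce: vy ← 0.57·1.689 = 0.963
Arc 6: start y=0.000, vy=0.963 → t=0.196, apex=0.047, x_land=97.022, impact vy=-0.963
  bounce: vy ← 0.57·0.963 = 0.549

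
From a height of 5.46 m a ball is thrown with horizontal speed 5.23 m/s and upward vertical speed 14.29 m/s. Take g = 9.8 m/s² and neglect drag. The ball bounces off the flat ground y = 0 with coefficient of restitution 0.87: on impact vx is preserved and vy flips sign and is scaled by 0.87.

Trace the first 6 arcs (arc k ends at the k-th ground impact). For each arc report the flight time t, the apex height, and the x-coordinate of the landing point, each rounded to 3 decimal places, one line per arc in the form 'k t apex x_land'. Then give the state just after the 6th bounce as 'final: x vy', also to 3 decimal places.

Arc 1: start y=5.460, vy=14.290 → t=3.258, apex=15.879, x_land=17.041, impact vy=-17.641
  bounce: vy ← 0.87·17.641 = 15.348
Arc 2: start y=0.000, vy=15.348 → t=3.132, apex=12.018, x_land=33.423, impact vy=-15.348
  bounce: vy ← 0.87·15.348 = 13.353
Arc 3: start y=0.000, vy=13.353 → t=2.725, apex=9.097, x_land=47.675, impact vy=-13.353
  bounce: vy ← 0.87·13.353 = 11.617
Arc 4: start y=0.000, vy=11.617 → t=2.371, apex=6.885, x_land=60.074, impact vy=-11.617
  bounce: vy ← 0.87·11.617 = 10.107
Arc 5: start y=0.000, vy=10.107 → t=2.063, apex=5.212, x_land=70.861, impact vy=-10.107
  bounce: vy ← 0.87·10.107 = 8.793
Arc 6: start y=0.000, vy=8.793 → t=1.794, apex=3.945, x_land=80.246, impact vy=-8.793
  bounce: vy ← 0.87·8.793 = 7.650

1 3.258 15.879 17.041
2 3.132 12.018 33.423
3 2.725 9.097 47.675
4 2.371 6.885 60.074
5 2.063 5.212 70.861
6 1.794 3.945 80.246
final: 80.246 7.650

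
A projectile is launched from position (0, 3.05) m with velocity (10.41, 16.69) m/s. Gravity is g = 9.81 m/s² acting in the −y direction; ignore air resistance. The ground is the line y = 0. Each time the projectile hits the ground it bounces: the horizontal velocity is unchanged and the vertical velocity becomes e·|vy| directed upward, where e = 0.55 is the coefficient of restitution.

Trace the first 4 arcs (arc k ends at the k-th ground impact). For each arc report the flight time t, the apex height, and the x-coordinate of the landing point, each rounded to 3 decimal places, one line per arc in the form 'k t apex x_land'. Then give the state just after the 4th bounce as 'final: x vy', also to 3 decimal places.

1 3.577 17.248 37.231
2 2.063 5.217 58.704
3 1.134 1.578 70.514
4 0.624 0.477 77.010
final: 77.010 1.683

Arc 1: start y=3.050, vy=16.690 → t=3.577, apex=17.248, x_land=37.231, impact vy=-18.396
  bounce: vy ← 0.55·18.396 = 10.118
Arc 2: start y=0.000, vy=10.118 → t=2.063, apex=5.217, x_land=58.704, impact vy=-10.118
  bounce: vy ← 0.55·10.118 = 5.565
Arc 3: start y=0.000, vy=5.565 → t=1.134, apex=1.578, x_land=70.514, impact vy=-5.565
  bounce: vy ← 0.55·5.565 = 3.061
Arc 4: start y=0.000, vy=3.061 → t=0.624, apex=0.477, x_land=77.010, impact vy=-3.061
  bounce: vy ← 0.55·3.061 = 1.683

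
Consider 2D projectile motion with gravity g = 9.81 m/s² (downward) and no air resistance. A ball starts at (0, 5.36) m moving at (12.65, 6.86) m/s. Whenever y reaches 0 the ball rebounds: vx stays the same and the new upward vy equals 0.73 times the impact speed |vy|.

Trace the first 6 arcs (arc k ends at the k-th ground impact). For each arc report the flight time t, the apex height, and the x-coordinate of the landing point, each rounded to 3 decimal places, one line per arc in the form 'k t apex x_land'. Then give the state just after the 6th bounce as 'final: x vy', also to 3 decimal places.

Arc 1: start y=5.360, vy=6.860 → t=1.957, apex=7.759, x_land=24.756, impact vy=-12.338
  bounce: vy ← 0.73·12.338 = 9.007
Arc 2: start y=0.000, vy=9.007 → t=1.836, apex=4.135, x_land=47.984, impact vy=-9.007
  bounce: vy ← 0.73·9.007 = 6.575
Arc 3: start y=0.000, vy=6.575 → t=1.340, apex=2.203, x_land=64.940, impact vy=-6.575
  bounce: vy ← 0.73·6.575 = 4.800
Arc 4: start y=0.000, vy=4.800 → t=0.979, apex=1.174, x_land=77.319, impact vy=-4.800
  bounce: vy ← 0.73·4.800 = 3.504
Arc 5: start y=0.000, vy=3.504 → t=0.714, apex=0.626, x_land=86.355, impact vy=-3.504
  bounce: vy ← 0.73·3.504 = 2.558
Arc 6: start y=0.000, vy=2.558 → t=0.521, apex=0.333, x_land=92.951, impact vy=-2.558
  bounce: vy ← 0.73·2.558 = 1.867

1 1.957 7.759 24.756
2 1.836 4.135 47.984
3 1.340 2.203 64.940
4 0.979 1.174 77.319
5 0.714 0.626 86.355
6 0.521 0.333 92.951
final: 92.951 1.867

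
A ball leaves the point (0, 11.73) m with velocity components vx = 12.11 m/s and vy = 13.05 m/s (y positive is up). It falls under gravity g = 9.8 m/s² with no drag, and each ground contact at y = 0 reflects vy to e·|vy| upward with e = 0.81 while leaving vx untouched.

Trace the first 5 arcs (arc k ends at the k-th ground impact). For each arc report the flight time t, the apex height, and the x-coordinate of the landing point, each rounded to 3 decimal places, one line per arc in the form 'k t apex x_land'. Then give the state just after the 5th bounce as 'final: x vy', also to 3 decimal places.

Arc 1: start y=11.730, vy=13.050 → t=3.373, apex=20.419, x_land=40.847, impact vy=-20.005
  bounce: vy ← 0.81·20.005 = 16.204
Arc 2: start y=0.000, vy=16.204 → t=3.307, apex=13.397, x_land=80.895, impact vy=-16.204
  bounce: vy ← 0.81·16.204 = 13.125
Arc 3: start y=0.000, vy=13.125 → t=2.679, apex=8.790, x_land=113.333, impact vy=-13.125
  bounce: vy ← 0.81·13.125 = 10.632
Arc 4: start y=0.000, vy=10.632 → t=2.170, apex=5.767, x_land=139.608, impact vy=-10.632
  bounce: vy ← 0.81·10.632 = 8.612
Arc 5: start y=0.000, vy=8.612 → t=1.757, apex=3.784, x_land=160.891, impact vy=-8.612
  bounce: vy ← 0.81·8.612 = 6.975

1 3.373 20.419 40.847
2 3.307 13.397 80.895
3 2.679 8.790 113.333
4 2.170 5.767 139.608
5 1.757 3.784 160.891
final: 160.891 6.975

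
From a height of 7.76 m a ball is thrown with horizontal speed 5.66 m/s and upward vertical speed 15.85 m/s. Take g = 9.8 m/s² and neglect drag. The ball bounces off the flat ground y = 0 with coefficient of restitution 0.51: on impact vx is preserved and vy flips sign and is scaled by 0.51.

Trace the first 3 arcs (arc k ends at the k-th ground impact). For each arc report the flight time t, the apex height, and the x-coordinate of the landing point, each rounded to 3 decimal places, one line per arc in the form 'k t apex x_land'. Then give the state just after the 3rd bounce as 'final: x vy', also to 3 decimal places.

1 3.667 20.577 20.753
2 2.090 5.352 32.584
3 1.066 1.392 38.618
final: 38.618 2.664

Arc 1: start y=7.760, vy=15.850 → t=3.667, apex=20.577, x_land=20.753, impact vy=-20.083
  bounce: vy ← 0.51·20.083 = 10.242
Arc 2: start y=0.000, vy=10.242 → t=2.090, apex=5.352, x_land=32.584, impact vy=-10.242
  bounce: vy ← 0.51·10.242 = 5.224
Arc 3: start y=0.000, vy=5.224 → t=1.066, apex=1.392, x_land=38.618, impact vy=-5.224
  bounce: vy ← 0.51·5.224 = 2.664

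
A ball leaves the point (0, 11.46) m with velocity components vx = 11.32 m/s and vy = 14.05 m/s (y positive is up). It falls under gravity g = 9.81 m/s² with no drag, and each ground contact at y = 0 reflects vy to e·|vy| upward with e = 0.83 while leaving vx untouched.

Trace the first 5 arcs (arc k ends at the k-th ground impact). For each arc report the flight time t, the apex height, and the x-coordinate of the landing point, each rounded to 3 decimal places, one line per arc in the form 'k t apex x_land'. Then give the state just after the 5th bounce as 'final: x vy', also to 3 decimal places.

Arc 1: start y=11.460, vy=14.050 → t=3.527, apex=21.521, x_land=39.924, impact vy=-20.549
  bounce: vy ← 0.83·20.549 = 17.055
Arc 2: start y=0.000, vy=17.055 → t=3.477, apex=14.826, x_land=79.286, impact vy=-17.055
  bounce: vy ← 0.83·17.055 = 14.156
Arc 3: start y=0.000, vy=14.156 → t=2.886, apex=10.214, x_land=111.955, impact vy=-14.156
  bounce: vy ← 0.83·14.156 = 11.749
Arc 4: start y=0.000, vy=11.749 → t=2.395, apex=7.036, x_land=139.071, impact vy=-11.749
  bounce: vy ← 0.83·11.749 = 9.752
Arc 5: start y=0.000, vy=9.752 → t=1.988, apex=4.847, x_land=161.578, impact vy=-9.752
  bounce: vy ← 0.83·9.752 = 8.094

1 3.527 21.521 39.924
2 3.477 14.826 79.286
3 2.886 10.214 111.955
4 2.395 7.036 139.071
5 1.988 4.847 161.578
final: 161.578 8.094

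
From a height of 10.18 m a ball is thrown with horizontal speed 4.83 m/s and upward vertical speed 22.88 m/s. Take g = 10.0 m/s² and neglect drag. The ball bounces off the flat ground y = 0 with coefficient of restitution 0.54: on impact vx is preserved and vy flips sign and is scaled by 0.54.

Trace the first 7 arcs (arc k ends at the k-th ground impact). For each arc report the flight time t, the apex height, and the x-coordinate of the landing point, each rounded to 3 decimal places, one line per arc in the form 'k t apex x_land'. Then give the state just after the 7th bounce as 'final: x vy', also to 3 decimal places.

1 4.984 36.355 24.075
2 2.912 10.601 38.141
3 1.573 3.091 45.736
4 0.849 0.901 49.838
5 0.459 0.263 52.053
6 0.248 0.077 53.249
7 0.134 0.022 53.895
final: 53.895 0.361

Arc 1: start y=10.180, vy=22.880 → t=4.984, apex=36.355, x_land=24.075, impact vy=-26.965
  bounce: vy ← 0.54·26.965 = 14.561
Arc 2: start y=0.000, vy=14.561 → t=2.912, apex=10.601, x_land=38.141, impact vy=-14.561
  bounce: vy ← 0.54·14.561 = 7.863
Arc 3: start y=0.000, vy=7.863 → t=1.573, apex=3.091, x_land=45.736, impact vy=-7.863
  bounce: vy ← 0.54·7.863 = 4.246
Arc 4: start y=0.000, vy=4.246 → t=0.849, apex=0.901, x_land=49.838, impact vy=-4.246
  bounce: vy ← 0.54·4.246 = 2.293
Arc 5: start y=0.000, vy=2.293 → t=0.459, apex=0.263, x_land=52.053, impact vy=-2.293
  bounce: vy ← 0.54·2.293 = 1.238
Arc 6: start y=0.000, vy=1.238 → t=0.248, apex=0.077, x_land=53.249, impact vy=-1.238
  bounce: vy ← 0.54·1.238 = 0.669
Arc 7: start y=0.000, vy=0.669 → t=0.134, apex=0.022, x_land=53.895, impact vy=-0.669
  bounce: vy ← 0.54·0.669 = 0.361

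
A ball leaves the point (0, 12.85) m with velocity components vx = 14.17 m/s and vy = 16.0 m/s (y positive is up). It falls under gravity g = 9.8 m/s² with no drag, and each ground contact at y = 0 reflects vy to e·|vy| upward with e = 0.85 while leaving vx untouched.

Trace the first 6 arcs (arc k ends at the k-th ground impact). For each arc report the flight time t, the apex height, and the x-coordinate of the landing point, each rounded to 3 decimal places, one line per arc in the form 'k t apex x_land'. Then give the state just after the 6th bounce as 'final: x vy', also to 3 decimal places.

1 3.932 25.911 55.720
2 3.909 18.721 111.114
3 3.323 13.526 158.199
4 2.824 9.772 198.221
5 2.401 7.061 232.240
6 2.041 5.101 261.156
final: 261.156 8.499

Arc 1: start y=12.850, vy=16.000 → t=3.932, apex=25.911, x_land=55.720, impact vy=-22.536
  bounce: vy ← 0.85·22.536 = 19.155
Arc 2: start y=0.000, vy=19.155 → t=3.909, apex=18.721, x_land=111.114, impact vy=-19.155
  bounce: vy ← 0.85·19.155 = 16.282
Arc 3: start y=0.000, vy=16.282 → t=3.323, apex=13.526, x_land=158.199, impact vy=-16.282
  bounce: vy ← 0.85·16.282 = 13.840
Arc 4: start y=0.000, vy=13.840 → t=2.824, apex=9.772, x_land=198.221, impact vy=-13.840
  bounce: vy ← 0.85·13.840 = 11.764
Arc 5: start y=0.000, vy=11.764 → t=2.401, apex=7.061, x_land=232.240, impact vy=-11.764
  bounce: vy ← 0.85·11.764 = 9.999
Arc 6: start y=0.000, vy=9.999 → t=2.041, apex=5.101, x_land=261.156, impact vy=-9.999
  bounce: vy ← 0.85·9.999 = 8.499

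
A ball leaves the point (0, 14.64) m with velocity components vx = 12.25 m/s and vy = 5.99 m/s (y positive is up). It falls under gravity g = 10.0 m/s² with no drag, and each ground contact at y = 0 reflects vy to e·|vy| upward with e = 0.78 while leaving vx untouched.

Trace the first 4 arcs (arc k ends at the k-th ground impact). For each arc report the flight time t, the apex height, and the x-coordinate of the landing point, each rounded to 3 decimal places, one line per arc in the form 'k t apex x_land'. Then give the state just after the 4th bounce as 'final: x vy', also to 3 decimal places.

Arc 1: start y=14.640, vy=5.990 → t=2.412, apex=16.434, x_land=29.546, impact vy=-18.130
  bounce: vy ← 0.78·18.130 = 14.141
Arc 2: start y=0.000, vy=14.141 → t=2.828, apex=9.998, x_land=64.192, impact vy=-14.141
  bounce: vy ← 0.78·14.141 = 11.030
Arc 3: start y=0.000, vy=11.030 → t=2.206, apex=6.083, x_land=91.216, impact vy=-11.030
  bounce: vy ← 0.78·11.030 = 8.603
Arc 4: start y=0.000, vy=8.603 → t=1.721, apex=3.701, x_land=112.294, impact vy=-8.603
  bounce: vy ← 0.78·8.603 = 6.711

1 2.412 16.434 29.546
2 2.828 9.998 64.192
3 2.206 6.083 91.216
4 1.721 3.701 112.294
final: 112.294 6.711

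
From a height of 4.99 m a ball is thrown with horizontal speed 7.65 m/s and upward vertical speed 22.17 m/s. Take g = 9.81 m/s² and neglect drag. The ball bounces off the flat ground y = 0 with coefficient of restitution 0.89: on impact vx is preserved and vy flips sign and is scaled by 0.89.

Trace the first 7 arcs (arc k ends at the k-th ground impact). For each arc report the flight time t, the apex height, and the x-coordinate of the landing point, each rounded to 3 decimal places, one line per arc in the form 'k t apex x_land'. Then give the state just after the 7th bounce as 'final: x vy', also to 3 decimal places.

Arc 1: start y=4.990, vy=22.170 → t=4.735, apex=30.041, x_land=36.221, impact vy=-24.278
  bounce: vy ← 0.89·24.278 = 21.607
Arc 2: start y=0.000, vy=21.607 → t=4.405, apex=23.796, x_land=69.920, impact vy=-21.607
  bounce: vy ← 0.89·21.607 = 19.230
Arc 3: start y=0.000, vy=19.230 → t=3.921, apex=18.849, x_land=99.913, impact vy=-19.230
  bounce: vy ← 0.89·19.230 = 17.115
Arc 4: start y=0.000, vy=17.115 → t=3.489, apex=14.930, x_land=126.606, impact vy=-17.115
  bounce: vy ← 0.89·17.115 = 15.232
Arc 5: start y=0.000, vy=15.232 → t=3.105, apex=11.826, x_land=150.363, impact vy=-15.232
  bounce: vy ← 0.89·15.232 = 13.557
Arc 6: start y=0.000, vy=13.557 → t=2.764, apex=9.367, x_land=171.507, impact vy=-13.557
  bounce: vy ← 0.89·13.557 = 12.066
Arc 7: start y=0.000, vy=12.066 → t=2.460, apex=7.420, x_land=190.325, impact vy=-12.066
  bounce: vy ← 0.89·12.066 = 10.738

1 4.735 30.041 36.221
2 4.405 23.796 69.920
3 3.921 18.849 99.913
4 3.489 14.930 126.606
5 3.105 11.826 150.363
6 2.764 9.367 171.507
7 2.460 7.420 190.325
final: 190.325 10.738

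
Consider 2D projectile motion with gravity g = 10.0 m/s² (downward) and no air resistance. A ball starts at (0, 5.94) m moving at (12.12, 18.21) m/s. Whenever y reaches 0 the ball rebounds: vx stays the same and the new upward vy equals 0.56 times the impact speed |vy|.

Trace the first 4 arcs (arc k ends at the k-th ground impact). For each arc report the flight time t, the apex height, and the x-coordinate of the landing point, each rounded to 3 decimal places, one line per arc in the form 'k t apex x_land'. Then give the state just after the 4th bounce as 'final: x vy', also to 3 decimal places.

Arc 1: start y=5.940, vy=18.210 → t=3.943, apex=22.520, x_land=47.792, impact vy=-21.223
  bounce: vy ← 0.56·21.223 = 11.885
Arc 2: start y=0.000, vy=11.885 → t=2.377, apex=7.062, x_land=76.601, impact vy=-11.885
  bounce: vy ← 0.56·11.885 = 6.655
Arc 3: start y=0.000, vy=6.655 → t=1.331, apex=2.215, x_land=92.734, impact vy=-6.655
  bounce: vy ← 0.56·6.655 = 3.727
Arc 4: start y=0.000, vy=3.727 → t=0.745, apex=0.695, x_land=101.768, impact vy=-3.727
  bounce: vy ← 0.56·3.727 = 2.087

1 3.943 22.520 47.792
2 2.377 7.062 76.601
3 1.331 2.215 92.734
4 0.745 0.695 101.768
final: 101.768 2.087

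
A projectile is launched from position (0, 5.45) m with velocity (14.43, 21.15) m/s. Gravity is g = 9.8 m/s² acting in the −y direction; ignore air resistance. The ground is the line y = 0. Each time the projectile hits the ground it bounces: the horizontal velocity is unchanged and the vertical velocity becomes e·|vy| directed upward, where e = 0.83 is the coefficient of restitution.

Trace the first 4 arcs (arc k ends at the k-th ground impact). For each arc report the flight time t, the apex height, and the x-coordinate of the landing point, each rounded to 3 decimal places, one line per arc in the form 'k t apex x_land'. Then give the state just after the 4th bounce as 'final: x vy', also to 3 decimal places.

1 4.560 28.273 65.804
2 3.987 19.477 123.343
3 3.310 13.418 171.100
4 2.747 9.243 210.738
final: 210.738 11.172

Arc 1: start y=5.450, vy=21.150 → t=4.560, apex=28.273, x_land=65.804, impact vy=-23.540
  bounce: vy ← 0.83·23.540 = 19.538
Arc 2: start y=0.000, vy=19.538 → t=3.987, apex=19.477, x_land=123.343, impact vy=-19.538
  bounce: vy ← 0.83·19.538 = 16.217
Arc 3: start y=0.000, vy=16.217 → t=3.310, apex=13.418, x_land=171.100, impact vy=-16.217
  bounce: vy ← 0.83·16.217 = 13.460
Arc 4: start y=0.000, vy=13.460 → t=2.747, apex=9.243, x_land=210.738, impact vy=-13.460
  bounce: vy ← 0.83·13.460 = 11.172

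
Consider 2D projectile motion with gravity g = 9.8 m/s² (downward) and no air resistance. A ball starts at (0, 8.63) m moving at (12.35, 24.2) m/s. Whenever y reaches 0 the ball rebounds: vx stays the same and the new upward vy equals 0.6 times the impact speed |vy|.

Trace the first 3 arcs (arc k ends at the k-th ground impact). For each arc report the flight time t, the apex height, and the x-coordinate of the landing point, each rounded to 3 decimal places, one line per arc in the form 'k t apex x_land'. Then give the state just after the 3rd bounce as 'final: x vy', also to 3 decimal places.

1 5.273 38.510 65.119
2 3.364 13.863 106.666
3 2.018 4.991 131.593
final: 131.593 5.934

Arc 1: start y=8.630, vy=24.200 → t=5.273, apex=38.510, x_land=65.119, impact vy=-27.473
  bounce: vy ← 0.6·27.473 = 16.484
Arc 2: start y=0.000, vy=16.484 → t=3.364, apex=13.863, x_land=106.666, impact vy=-16.484
  bounce: vy ← 0.6·16.484 = 9.890
Arc 3: start y=0.000, vy=9.890 → t=2.018, apex=4.991, x_land=131.593, impact vy=-9.890
  bounce: vy ← 0.6·9.890 = 5.934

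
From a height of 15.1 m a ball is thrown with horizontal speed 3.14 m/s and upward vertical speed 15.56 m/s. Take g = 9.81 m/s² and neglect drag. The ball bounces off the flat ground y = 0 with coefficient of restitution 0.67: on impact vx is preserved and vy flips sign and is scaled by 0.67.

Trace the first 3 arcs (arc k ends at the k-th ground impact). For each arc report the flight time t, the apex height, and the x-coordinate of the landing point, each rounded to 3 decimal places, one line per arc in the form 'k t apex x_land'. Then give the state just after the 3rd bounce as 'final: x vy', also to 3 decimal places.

1 3.951 27.440 12.407
2 3.169 12.318 22.359
3 2.124 5.529 29.027
final: 29.027 6.979

Arc 1: start y=15.100, vy=15.560 → t=3.951, apex=27.440, x_land=12.407, impact vy=-23.203
  bounce: vy ← 0.67·23.203 = 15.546
Arc 2: start y=0.000, vy=15.546 → t=3.169, apex=12.318, x_land=22.359, impact vy=-15.546
  bounce: vy ← 0.67·15.546 = 10.416
Arc 3: start y=0.000, vy=10.416 → t=2.124, apex=5.529, x_land=29.027, impact vy=-10.416
  bounce: vy ← 0.67·10.416 = 6.979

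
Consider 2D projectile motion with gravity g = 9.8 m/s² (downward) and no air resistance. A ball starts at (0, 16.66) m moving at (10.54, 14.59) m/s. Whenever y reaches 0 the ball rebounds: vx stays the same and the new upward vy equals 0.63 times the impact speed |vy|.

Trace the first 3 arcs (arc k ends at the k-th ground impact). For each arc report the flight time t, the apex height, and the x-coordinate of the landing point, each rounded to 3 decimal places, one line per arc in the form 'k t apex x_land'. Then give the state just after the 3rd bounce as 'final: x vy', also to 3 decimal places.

1 3.859 27.521 40.670
2 2.986 10.923 72.144
3 1.881 4.335 91.972
final: 91.972 5.807

Arc 1: start y=16.660, vy=14.590 → t=3.859, apex=27.521, x_land=40.670, impact vy=-23.225
  bounce: vy ← 0.63·23.225 = 14.632
Arc 2: start y=0.000, vy=14.632 → t=2.986, apex=10.923, x_land=72.144, impact vy=-14.632
  bounce: vy ← 0.63·14.632 = 9.218
Arc 3: start y=0.000, vy=9.218 → t=1.881, apex=4.335, x_land=91.972, impact vy=-9.218
  bounce: vy ← 0.63·9.218 = 5.807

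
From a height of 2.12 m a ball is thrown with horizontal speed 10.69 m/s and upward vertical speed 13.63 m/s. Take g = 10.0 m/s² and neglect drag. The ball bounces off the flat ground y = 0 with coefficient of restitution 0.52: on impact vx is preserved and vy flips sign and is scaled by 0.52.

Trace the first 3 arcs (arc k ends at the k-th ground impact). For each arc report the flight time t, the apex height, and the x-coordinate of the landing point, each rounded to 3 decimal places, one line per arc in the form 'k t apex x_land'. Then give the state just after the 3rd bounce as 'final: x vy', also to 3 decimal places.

1 2.874 11.409 30.718
2 1.571 3.085 47.512
3 0.817 0.834 56.245
final: 56.245 2.124

Arc 1: start y=2.120, vy=13.630 → t=2.874, apex=11.409, x_land=30.718, impact vy=-15.106
  bounce: vy ← 0.52·15.106 = 7.855
Arc 2: start y=0.000, vy=7.855 → t=1.571, apex=3.085, x_land=47.512, impact vy=-7.855
  bounce: vy ← 0.52·7.855 = 4.085
Arc 3: start y=0.000, vy=4.085 → t=0.817, apex=0.834, x_land=56.245, impact vy=-4.085
  bounce: vy ← 0.52·4.085 = 2.124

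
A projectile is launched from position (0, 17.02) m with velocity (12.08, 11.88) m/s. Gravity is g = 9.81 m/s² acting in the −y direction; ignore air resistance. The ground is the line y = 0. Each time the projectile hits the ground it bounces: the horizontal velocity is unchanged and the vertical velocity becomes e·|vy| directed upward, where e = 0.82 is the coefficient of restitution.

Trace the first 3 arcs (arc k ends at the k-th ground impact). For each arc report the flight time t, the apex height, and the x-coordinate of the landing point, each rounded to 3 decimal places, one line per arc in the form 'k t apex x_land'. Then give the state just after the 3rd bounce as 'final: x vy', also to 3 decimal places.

1 3.433 24.213 41.469
2 3.644 16.281 85.485
3 2.988 10.947 121.579
final: 121.579 12.018

Arc 1: start y=17.020, vy=11.880 → t=3.433, apex=24.213, x_land=41.469, impact vy=-21.796
  bounce: vy ← 0.82·21.796 = 17.873
Arc 2: start y=0.000, vy=17.873 → t=3.644, apex=16.281, x_land=85.485, impact vy=-17.873
  bounce: vy ← 0.82·17.873 = 14.656
Arc 3: start y=0.000, vy=14.656 → t=2.988, apex=10.947, x_land=121.579, impact vy=-14.656
  bounce: vy ← 0.82·14.656 = 12.018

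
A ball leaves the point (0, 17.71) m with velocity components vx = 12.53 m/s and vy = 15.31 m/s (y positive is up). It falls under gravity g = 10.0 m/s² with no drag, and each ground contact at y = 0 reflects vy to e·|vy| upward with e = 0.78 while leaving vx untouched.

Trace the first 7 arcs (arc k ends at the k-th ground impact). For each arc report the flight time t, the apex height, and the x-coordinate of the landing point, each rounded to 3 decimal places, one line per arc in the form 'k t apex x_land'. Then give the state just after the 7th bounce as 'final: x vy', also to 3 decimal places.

1 3.957 29.430 49.582
2 3.785 17.905 97.005
3 2.952 10.893 133.994
4 2.303 6.628 162.846
5 1.796 4.032 185.351
6 1.401 2.453 202.904
7 1.093 1.493 216.596
final: 216.596 4.262

Arc 1: start y=17.710, vy=15.310 → t=3.957, apex=29.430, x_land=49.582, impact vy=-24.261
  bounce: vy ← 0.78·24.261 = 18.924
Arc 2: start y=0.000, vy=18.924 → t=3.785, apex=17.905, x_land=97.005, impact vy=-18.924
  bounce: vy ← 0.78·18.924 = 14.760
Arc 3: start y=0.000, vy=14.760 → t=2.952, apex=10.893, x_land=133.994, impact vy=-14.760
  bounce: vy ← 0.78·14.760 = 11.513
Arc 4: start y=0.000, vy=11.513 → t=2.303, apex=6.628, x_land=162.846, impact vy=-11.513
  bounce: vy ← 0.78·11.513 = 8.980
Arc 5: start y=0.000, vy=8.980 → t=1.796, apex=4.032, x_land=185.351, impact vy=-8.980
  bounce: vy ← 0.78·8.980 = 7.005
Arc 6: start y=0.000, vy=7.005 → t=1.401, apex=2.453, x_land=202.904, impact vy=-7.005
  bounce: vy ← 0.78·7.005 = 5.464
Arc 7: start y=0.000, vy=5.464 → t=1.093, apex=1.493, x_land=216.596, impact vy=-5.464
  bounce: vy ← 0.78·5.464 = 4.262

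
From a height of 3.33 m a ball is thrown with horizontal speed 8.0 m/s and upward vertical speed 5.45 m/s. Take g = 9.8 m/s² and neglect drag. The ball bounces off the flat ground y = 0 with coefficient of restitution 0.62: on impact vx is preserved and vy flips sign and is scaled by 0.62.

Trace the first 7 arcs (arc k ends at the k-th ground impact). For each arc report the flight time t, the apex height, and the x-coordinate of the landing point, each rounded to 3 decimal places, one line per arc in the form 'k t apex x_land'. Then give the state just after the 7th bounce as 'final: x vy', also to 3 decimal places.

Arc 1: start y=3.330, vy=5.450 → t=1.551, apex=4.845, x_land=12.404, impact vy=-9.745
  bounce: vy ← 0.62·9.745 = 6.042
Arc 2: start y=0.000, vy=6.042 → t=1.233, apex=1.863, x_land=22.269, impact vy=-6.042
  bounce: vy ← 0.62·6.042 = 3.746
Arc 3: start y=0.000, vy=3.746 → t=0.765, apex=0.716, x_land=28.385, impact vy=-3.746
  bounce: vy ← 0.62·3.746 = 2.323
Arc 4: start y=0.000, vy=2.323 → t=0.474, apex=0.275, x_land=32.177, impact vy=-2.323
  bounce: vy ← 0.62·2.323 = 1.440
Arc 5: start y=0.000, vy=1.440 → t=0.294, apex=0.106, x_land=34.528, impact vy=-1.440
  bounce: vy ← 0.62·1.440 = 0.893
Arc 6: start y=0.000, vy=0.893 → t=0.182, apex=0.041, x_land=35.986, impact vy=-0.893
  bounce: vy ← 0.62·0.893 = 0.554
Arc 7: start y=0.000, vy=0.554 → t=0.113, apex=0.016, x_land=36.889, impact vy=-0.554
  bounce: vy ← 0.62·0.554 = 0.343

1 1.551 4.845 12.404
2 1.233 1.863 22.269
3 0.765 0.716 28.385
4 0.474 0.275 32.177
5 0.294 0.106 34.528
6 0.182 0.041 35.986
7 0.113 0.016 36.889
final: 36.889 0.343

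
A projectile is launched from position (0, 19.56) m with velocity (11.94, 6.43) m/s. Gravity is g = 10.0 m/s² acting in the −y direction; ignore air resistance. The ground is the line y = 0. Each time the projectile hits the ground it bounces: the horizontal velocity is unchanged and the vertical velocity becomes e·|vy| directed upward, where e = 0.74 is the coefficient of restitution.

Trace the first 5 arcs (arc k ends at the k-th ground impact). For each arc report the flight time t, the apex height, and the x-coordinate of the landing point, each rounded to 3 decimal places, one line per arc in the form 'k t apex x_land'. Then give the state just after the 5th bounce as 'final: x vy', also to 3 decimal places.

Arc 1: start y=19.560, vy=6.430 → t=2.723, apex=21.627, x_land=32.510, impact vy=-20.798
  bounce: vy ← 0.74·20.798 = 15.390
Arc 2: start y=0.000, vy=15.390 → t=3.078, apex=11.843, x_land=69.262, impact vy=-15.390
  bounce: vy ← 0.74·15.390 = 11.389
Arc 3: start y=0.000, vy=11.389 → t=2.278, apex=6.485, x_land=96.458, impact vy=-11.389
  bounce: vy ← 0.74·11.389 = 8.428
Arc 4: start y=0.000, vy=8.428 → t=1.686, apex=3.551, x_land=116.584, impact vy=-8.428
  bounce: vy ← 0.74·8.428 = 6.237
Arc 5: start y=0.000, vy=6.237 → t=1.247, apex=1.945, x_land=131.477, impact vy=-6.237
  bounce: vy ← 0.74·6.237 = 4.615

1 2.723 21.627 32.510
2 3.078 11.843 69.262
3 2.278 6.485 96.458
4 1.686 3.551 116.584
5 1.247 1.945 131.477
final: 131.477 4.615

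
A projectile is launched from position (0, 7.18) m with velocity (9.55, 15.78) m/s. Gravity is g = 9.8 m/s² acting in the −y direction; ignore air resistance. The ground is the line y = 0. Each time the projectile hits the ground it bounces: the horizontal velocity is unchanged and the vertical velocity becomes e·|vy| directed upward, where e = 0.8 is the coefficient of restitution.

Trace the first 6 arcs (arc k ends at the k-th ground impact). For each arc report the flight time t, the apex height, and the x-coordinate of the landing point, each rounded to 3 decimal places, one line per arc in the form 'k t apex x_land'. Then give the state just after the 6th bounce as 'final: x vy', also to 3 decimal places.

Arc 1: start y=7.180, vy=15.780 → t=3.625, apex=19.885, x_land=34.616, impact vy=-19.742
  bounce: vy ← 0.8·19.742 = 15.793
Arc 2: start y=0.000, vy=15.793 → t=3.223, apex=12.726, x_land=65.397, impact vy=-15.793
  bounce: vy ← 0.8·15.793 = 12.635
Arc 3: start y=0.000, vy=12.635 → t=2.579, apex=8.145, x_land=90.021, impact vy=-12.635
  bounce: vy ← 0.8·12.635 = 10.108
Arc 4: start y=0.000, vy=10.108 → t=2.063, apex=5.213, x_land=109.721, impact vy=-10.108
  bounce: vy ← 0.8·10.108 = 8.086
Arc 5: start y=0.000, vy=8.086 → t=1.650, apex=3.336, x_land=125.481, impact vy=-8.086
  bounce: vy ← 0.8·8.086 = 6.469
Arc 6: start y=0.000, vy=6.469 → t=1.320, apex=2.135, x_land=138.089, impact vy=-6.469
  bounce: vy ← 0.8·6.469 = 5.175

1 3.625 19.885 34.616
2 3.223 12.726 65.397
3 2.579 8.145 90.021
4 2.063 5.213 109.721
5 1.650 3.336 125.481
6 1.320 2.135 138.089
final: 138.089 5.175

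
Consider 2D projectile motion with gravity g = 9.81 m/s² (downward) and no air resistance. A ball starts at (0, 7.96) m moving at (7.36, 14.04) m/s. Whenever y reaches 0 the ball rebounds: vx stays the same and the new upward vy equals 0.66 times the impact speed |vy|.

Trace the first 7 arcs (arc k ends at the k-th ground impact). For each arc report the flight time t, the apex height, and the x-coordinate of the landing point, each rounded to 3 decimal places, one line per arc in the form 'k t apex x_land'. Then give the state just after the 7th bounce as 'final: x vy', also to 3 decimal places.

Arc 1: start y=7.960, vy=14.040 → t=3.347, apex=18.007, x_land=24.636, impact vy=-18.796
  bounce: vy ← 0.66·18.796 = 12.405
Arc 2: start y=0.000, vy=12.405 → t=2.529, apex=7.844, x_land=43.250, impact vy=-12.405
  bounce: vy ← 0.66·12.405 = 8.188
Arc 3: start y=0.000, vy=8.188 → t=1.669, apex=3.417, x_land=55.536, impact vy=-8.188
  bounce: vy ← 0.66·8.188 = 5.404
Arc 4: start y=0.000, vy=5.404 → t=1.102, apex=1.488, x_land=63.644, impact vy=-5.404
  bounce: vy ← 0.66·5.404 = 3.567
Arc 5: start y=0.000, vy=3.567 → t=0.727, apex=0.648, x_land=68.996, impact vy=-3.567
  bounce: vy ← 0.66·3.567 = 2.354
Arc 6: start y=0.000, vy=2.354 → t=0.480, apex=0.282, x_land=72.528, impact vy=-2.354
  bounce: vy ← 0.66·2.354 = 1.554
Arc 7: start y=0.000, vy=1.554 → t=0.317, apex=0.123, x_land=74.859, impact vy=-1.554
  bounce: vy ← 0.66·1.554 = 1.025

1 3.347 18.007 24.636
2 2.529 7.844 43.250
3 1.669 3.417 55.536
4 1.102 1.488 63.644
5 0.727 0.648 68.996
6 0.480 0.282 72.528
7 0.317 0.123 74.859
final: 74.859 1.025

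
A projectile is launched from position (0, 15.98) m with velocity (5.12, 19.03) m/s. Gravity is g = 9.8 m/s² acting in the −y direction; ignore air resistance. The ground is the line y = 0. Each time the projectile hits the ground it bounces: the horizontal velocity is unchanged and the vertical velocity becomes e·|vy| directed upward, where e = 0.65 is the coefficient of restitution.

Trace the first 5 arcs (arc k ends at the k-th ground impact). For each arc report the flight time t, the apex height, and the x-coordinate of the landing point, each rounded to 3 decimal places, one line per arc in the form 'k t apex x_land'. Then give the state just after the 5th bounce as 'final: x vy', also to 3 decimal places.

1 4.594 34.457 23.519
2 3.447 14.558 41.170
3 2.241 6.151 52.642
4 1.456 2.599 60.100
5 0.947 1.098 64.947
final: 64.947 3.015

Arc 1: start y=15.980, vy=19.030 → t=4.594, apex=34.457, x_land=23.519, impact vy=-25.987
  bounce: vy ← 0.65·25.987 = 16.892
Arc 2: start y=0.000, vy=16.892 → t=3.447, apex=14.558, x_land=41.170, impact vy=-16.892
  bounce: vy ← 0.65·16.892 = 10.980
Arc 3: start y=0.000, vy=10.980 → t=2.241, apex=6.151, x_land=52.642, impact vy=-10.980
  bounce: vy ← 0.65·10.980 = 7.137
Arc 4: start y=0.000, vy=7.137 → t=1.456, apex=2.599, x_land=60.100, impact vy=-7.137
  bounce: vy ← 0.65·7.137 = 4.639
Arc 5: start y=0.000, vy=4.639 → t=0.947, apex=1.098, x_land=64.947, impact vy=-4.639
  bounce: vy ← 0.65·4.639 = 3.015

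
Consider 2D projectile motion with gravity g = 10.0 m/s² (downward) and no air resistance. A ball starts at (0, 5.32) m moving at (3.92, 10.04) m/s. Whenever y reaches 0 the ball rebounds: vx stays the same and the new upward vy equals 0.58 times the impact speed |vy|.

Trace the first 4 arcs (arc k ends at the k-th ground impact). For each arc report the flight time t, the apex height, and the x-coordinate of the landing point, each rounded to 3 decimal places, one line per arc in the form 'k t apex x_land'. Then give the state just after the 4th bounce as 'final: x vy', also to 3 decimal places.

Arc 1: start y=5.320, vy=10.040 → t=2.443, apex=10.360, x_land=9.578, impact vy=-14.394
  bounce: vy ← 0.58·14.394 = 8.349
Arc 2: start y=0.000, vy=8.349 → t=1.670, apex=3.485, x_land=16.124, impact vy=-8.349
  bounce: vy ← 0.58·8.349 = 4.842
Arc 3: start y=0.000, vy=4.842 → t=0.968, apex=1.172, x_land=19.920, impact vy=-4.842
  bounce: vy ← 0.58·4.842 = 2.809
Arc 4: start y=0.000, vy=2.809 → t=0.562, apex=0.394, x_land=22.122, impact vy=-2.809
  bounce: vy ← 0.58·2.809 = 1.629

1 2.443 10.360 9.578
2 1.670 3.485 16.124
3 0.968 1.172 19.920
4 0.562 0.394 22.122
final: 22.122 1.629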